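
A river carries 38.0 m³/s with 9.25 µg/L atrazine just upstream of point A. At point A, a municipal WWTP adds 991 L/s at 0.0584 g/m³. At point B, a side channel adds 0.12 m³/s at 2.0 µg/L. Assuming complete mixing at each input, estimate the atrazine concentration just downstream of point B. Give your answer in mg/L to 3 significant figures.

9.25 µg/L = 0.00925 mg/L.
991 L/s = 0.991 m³/s.
After input A: C = (38·0.00925 + 0.991·0.0584) / 38.99 = 0.0105 mg/L.
2.0 µg/L = 0.002 mg/L.
After input B: C = (38.99·0.0105 + 0.12·0.002) / 39.11 = 0.01047 mg/L.

0.0105 mg/L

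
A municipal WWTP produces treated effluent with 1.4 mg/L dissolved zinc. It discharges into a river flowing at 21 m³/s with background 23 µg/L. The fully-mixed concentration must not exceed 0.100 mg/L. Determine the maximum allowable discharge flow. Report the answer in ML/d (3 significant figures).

23 µg/L = 0.023 mg/L.
Mass balance at complete mixing: C_std·(Q_w + Q_r) = Q_w·C_e + Q_r·C_b.
Rearranging, Q_w = Q_r·(C_std − C_b)/(C_e − C_std) = 21·(0.1 − 0.023) / (1.4 − 0.1) = 1.244 m³/s.
= 107.5 ML/d.

107 ML/d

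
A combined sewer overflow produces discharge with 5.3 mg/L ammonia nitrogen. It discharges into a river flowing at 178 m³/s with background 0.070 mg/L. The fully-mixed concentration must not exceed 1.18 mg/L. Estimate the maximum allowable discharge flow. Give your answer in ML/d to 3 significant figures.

Mass balance at complete mixing: C_std·(Q_w + Q_r) = Q_w·C_e + Q_r·C_b.
Rearranging, Q_w = Q_r·(C_std − C_b)/(C_e − C_std) = 178·(1.18 − 0.07) / (5.3 − 1.18) = 47.96 m³/s.
= 4143 ML/d.

4140 ML/d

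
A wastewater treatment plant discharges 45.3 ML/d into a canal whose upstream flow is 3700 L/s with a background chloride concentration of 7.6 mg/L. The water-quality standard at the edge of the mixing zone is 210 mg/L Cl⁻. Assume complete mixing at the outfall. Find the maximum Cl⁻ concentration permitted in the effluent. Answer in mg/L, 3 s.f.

1640 mg/L

45.3 ML/d = 0.5243 m³/s.
3700 L/s = 3.7 m³/s.
Mass balance: 210·4.224 = 0.5243·Cₑ + 3.7·7.6.
Cₑ = (887.1 − 28.12) / 0.5243 = 1638 mg/L.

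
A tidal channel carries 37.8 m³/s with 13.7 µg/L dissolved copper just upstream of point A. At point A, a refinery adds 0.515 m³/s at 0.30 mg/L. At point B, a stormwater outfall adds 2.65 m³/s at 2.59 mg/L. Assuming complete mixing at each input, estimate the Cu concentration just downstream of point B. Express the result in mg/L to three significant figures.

0.184 mg/L

13.7 µg/L = 0.0137 mg/L.
After input A: C = (37.8·0.0137 + 0.515·0.3) / 38.31 = 0.01755 mg/L.
After input B: C = (38.31·0.01755 + 2.65·2.59) / 40.96 = 0.184 mg/L.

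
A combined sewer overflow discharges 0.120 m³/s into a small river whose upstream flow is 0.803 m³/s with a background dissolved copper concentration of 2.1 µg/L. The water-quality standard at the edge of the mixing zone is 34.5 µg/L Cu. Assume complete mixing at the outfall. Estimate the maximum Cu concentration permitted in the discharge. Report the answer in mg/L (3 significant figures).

0.251 mg/L

2.1 µg/L = 0.0021 mg/L.
34.5 µg/L = 0.0345 mg/L.
Mass balance: 0.0345·0.923 = 0.12·Cₑ + 0.803·0.0021.
Cₑ = (0.03184 − 0.001686) / 0.12 = 0.2513 mg/L.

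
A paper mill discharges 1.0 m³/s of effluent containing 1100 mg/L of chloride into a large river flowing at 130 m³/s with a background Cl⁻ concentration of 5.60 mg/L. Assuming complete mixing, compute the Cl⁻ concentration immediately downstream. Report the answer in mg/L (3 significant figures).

14.0 mg/L

By mass balance at complete mixing, C = (1·1100 + 130·5.6) / (1 + 130) = 1828/131 = 13.95 mg/L.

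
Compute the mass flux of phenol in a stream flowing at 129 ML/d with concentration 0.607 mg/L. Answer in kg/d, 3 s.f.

129 ML/d = 1.493 m³/s.
Mass flux = Q·C = 1.493 m³/s × 0.607 g/m³ = 0.9063 g/s.
= 0.9063 g/s × 86.4 = 78.3 kg/d.

78.3 kg/d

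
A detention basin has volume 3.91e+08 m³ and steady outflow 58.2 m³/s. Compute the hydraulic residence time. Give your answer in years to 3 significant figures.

0.213 yr

Q = 58.2 m³/s × 3.156e+07 s/yr = 1.837e+09 m³/yr.
Hydraulic residence time τ = V/Q = 3.91e+08/1.837e+09 = 0.2129 yr.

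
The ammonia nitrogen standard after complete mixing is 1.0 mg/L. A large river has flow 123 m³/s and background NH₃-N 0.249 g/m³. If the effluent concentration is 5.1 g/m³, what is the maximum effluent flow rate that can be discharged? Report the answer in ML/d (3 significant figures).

1950 ML/d

Mass balance at complete mixing: C_std·(Q_w + Q_r) = Q_w·C_e + Q_r·C_b.
Rearranging, Q_w = Q_r·(C_std − C_b)/(C_e − C_std) = 123·(1 − 0.249) / (5.1 − 1) = 22.53 m³/s.
= 1947 ML/d.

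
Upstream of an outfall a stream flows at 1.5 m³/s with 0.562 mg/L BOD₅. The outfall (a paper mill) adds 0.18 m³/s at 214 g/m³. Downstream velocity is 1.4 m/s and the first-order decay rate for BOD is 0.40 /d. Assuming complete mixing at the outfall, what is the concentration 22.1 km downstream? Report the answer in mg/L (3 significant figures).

21.8 mg/L

After complete mixing, C₀ = (0.18·214 + 1.5·0.562) / 1.68 = 23.43 mg/L.
Travel time t = 2.21e+04 m / 1.4 m/s = 1.579e+04 s = 0.1827 d.
C = 23.43·exp(−0.40·0.1827) = 23.43·0.9295 = 21.78 mg/L.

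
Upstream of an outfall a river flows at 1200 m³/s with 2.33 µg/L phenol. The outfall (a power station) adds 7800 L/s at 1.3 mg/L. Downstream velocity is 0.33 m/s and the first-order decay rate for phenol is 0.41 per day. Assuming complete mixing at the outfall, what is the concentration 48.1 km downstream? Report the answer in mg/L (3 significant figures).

7800 L/s = 7.8 m³/s.
2.33 µg/L = 0.00233 mg/L.
After complete mixing, C₀ = (7.8·1.3 + 1200·0.00233) / 1208 = 0.01071 mg/L.
Travel time t = 4.81e+04 m / 0.33 m/s = 1.458e+05 s = 1.687 d.
C = 0.01071·exp(−0.41·1.687) = 0.01071·0.5007 = 0.005363 mg/L.

0.00536 mg/L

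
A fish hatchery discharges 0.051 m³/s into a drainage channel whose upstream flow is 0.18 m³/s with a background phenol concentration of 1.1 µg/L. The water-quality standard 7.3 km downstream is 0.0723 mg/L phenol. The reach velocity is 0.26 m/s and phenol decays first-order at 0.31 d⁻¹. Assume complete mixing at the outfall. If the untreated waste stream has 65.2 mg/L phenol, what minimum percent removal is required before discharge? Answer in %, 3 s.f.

99.5 %

1.1 µg/L = 0.0011 mg/L.
Travel time to the compliance point: t = 7300/0.26 = 2.808e+04 s = 0.325 d; decay factor exp(−0.31·0.325) = 0.9042.
So the concentration just after mixing may be at most 0.0723/0.9042 = 0.07996 mg/L.
Mass balance: 0.07996·0.231 = 0.051·Cₑ + 0.18·0.0011.
Cₑ = (0.01847 − 0.000198) / 0.051 = 0.3583 mg/L.
Required removal = 1 − 0.3583/65.2 = 99.45 %.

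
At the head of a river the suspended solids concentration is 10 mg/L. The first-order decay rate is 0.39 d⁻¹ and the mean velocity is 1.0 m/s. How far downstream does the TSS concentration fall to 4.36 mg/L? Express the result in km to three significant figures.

184 km

From C = C₀·e^(−kt), t = ln(C₀/C)/k = ln(10/4.36)/0.39 = 0.8301/0.39 = 2.128 d.
Distance = v·t = 1.0 m/s × 1.839e+05 s = 1.839e+05 m = 183.9 km.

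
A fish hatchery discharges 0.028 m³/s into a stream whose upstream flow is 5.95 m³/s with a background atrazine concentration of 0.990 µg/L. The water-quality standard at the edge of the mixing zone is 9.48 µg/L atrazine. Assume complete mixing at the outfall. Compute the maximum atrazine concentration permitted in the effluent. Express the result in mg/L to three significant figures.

0.990 µg/L = 0.00099 mg/L.
9.48 µg/L = 0.00948 mg/L.
Mass balance: 0.00948·5.978 = 0.028·Cₑ + 5.95·0.00099.
Cₑ = (0.05667 − 0.00589) / 0.028 = 1.814 mg/L.

1.81 mg/L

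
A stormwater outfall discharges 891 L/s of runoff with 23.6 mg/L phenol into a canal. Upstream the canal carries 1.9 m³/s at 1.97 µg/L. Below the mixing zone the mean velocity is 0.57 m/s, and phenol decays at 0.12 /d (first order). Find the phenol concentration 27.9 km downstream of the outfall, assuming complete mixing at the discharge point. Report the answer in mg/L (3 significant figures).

891 L/s = 0.891 m³/s.
1.97 µg/L = 0.00197 mg/L.
After complete mixing, C₀ = (0.891·23.6 + 1.9·0.00197) / 2.791 = 7.535 mg/L.
Travel time t = 2.79e+04 m / 0.57 m/s = 4.895e+04 s = 0.5665 d.
C = 7.535·exp(−0.12·0.5665) = 7.535·0.9343 = 7.04 mg/L.

7.04 mg/L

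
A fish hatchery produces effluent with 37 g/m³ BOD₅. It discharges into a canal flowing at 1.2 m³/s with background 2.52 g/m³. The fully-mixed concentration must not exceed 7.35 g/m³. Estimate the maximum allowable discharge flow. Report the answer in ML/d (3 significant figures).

Mass balance at complete mixing: C_std·(Q_w + Q_r) = Q_w·C_e + Q_r·C_b.
Rearranging, Q_w = Q_r·(C_std − C_b)/(C_e − C_std) = 1.2·(7.35 − 2.52) / (37 − 7.35) = 0.1955 m³/s.
= 16.89 ML/d.

16.9 ML/d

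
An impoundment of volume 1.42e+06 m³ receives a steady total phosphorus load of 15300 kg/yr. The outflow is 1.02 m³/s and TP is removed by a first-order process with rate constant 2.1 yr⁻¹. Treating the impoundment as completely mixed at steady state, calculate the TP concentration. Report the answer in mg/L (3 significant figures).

0.435 mg/L

Outflow Q = 1.02 m³/s × 3.156e+07 s/yr = 3.219e+07 m³/yr.
Steady-state CSTR mass balance: W = Q·C + k·V·C, so C = W/(Q + kV).
Q + kV = 3.219e+07 + 2.1·1.42e+06 = 3.517e+07 m³/yr.
C = 15300/3.517e+07 = 0.000435 kg/m³ = 0.435 mg/L.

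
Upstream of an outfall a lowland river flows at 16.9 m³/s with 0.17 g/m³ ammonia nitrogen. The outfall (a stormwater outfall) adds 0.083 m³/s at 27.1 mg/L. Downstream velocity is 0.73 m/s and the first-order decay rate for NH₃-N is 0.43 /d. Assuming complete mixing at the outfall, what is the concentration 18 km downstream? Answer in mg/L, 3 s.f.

After complete mixing, C₀ = (0.083·27.1 + 16.9·0.17) / 16.98 = 0.3016 mg/L.
Travel time t = 1.8e+04 m / 0.73 m/s = 2.466e+04 s = 0.2854 d.
C = 0.3016·exp(−0.43·0.2854) = 0.3016·0.8845 = 0.2668 mg/L.

0.267 mg/L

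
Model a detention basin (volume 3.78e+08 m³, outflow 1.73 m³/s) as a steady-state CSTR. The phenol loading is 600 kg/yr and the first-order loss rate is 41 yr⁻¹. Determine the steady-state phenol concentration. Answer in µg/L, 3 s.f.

Outflow Q = 1.73 m³/s × 3.156e+07 s/yr = 5.459e+07 m³/yr.
Steady-state CSTR mass balance: W = Q·C + k·V·C, so C = W/(Q + kV).
Q + kV = 5.459e+07 + 41·3.78e+08 = 1.555e+10 m³/yr.
C = 600/1.555e+10 = 3.858e-08 kg/m³ = 3.858e-05 mg/L = 0.03858 µg/L.

0.0386 µg/L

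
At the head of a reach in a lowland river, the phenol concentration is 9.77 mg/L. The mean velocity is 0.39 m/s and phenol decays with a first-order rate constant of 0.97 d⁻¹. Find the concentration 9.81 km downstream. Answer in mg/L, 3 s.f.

7.37 mg/L

Travel time t = 9.81 km / 0.39 m/s = 9810/0.39 = 2.515e+04 s = 0.2911 d.
First-order decay: C = 9.77·exp(−0.97·0.2911) = 9.77·0.754 = 7.366 mg/L.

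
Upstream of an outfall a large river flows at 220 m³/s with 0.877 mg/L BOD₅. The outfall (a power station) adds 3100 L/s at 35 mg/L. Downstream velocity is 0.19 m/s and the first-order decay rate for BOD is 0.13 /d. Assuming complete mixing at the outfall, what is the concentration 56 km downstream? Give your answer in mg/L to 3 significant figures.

0.867 mg/L

3100 L/s = 3.1 m³/s.
After complete mixing, C₀ = (3.1·35 + 220·0.877) / 223.1 = 1.351 mg/L.
Travel time t = 5.6e+04 m / 0.19 m/s = 2.947e+05 s = 3.411 d.
C = 1.351·exp(−0.13·3.411) = 1.351·0.6418 = 0.8672 mg/L.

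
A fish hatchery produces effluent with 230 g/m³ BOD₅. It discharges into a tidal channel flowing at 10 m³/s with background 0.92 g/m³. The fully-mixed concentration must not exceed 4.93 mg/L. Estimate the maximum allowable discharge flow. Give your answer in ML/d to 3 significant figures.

15.4 ML/d

Mass balance at complete mixing: C_std·(Q_w + Q_r) = Q_w·C_e + Q_r·C_b.
Rearranging, Q_w = Q_r·(C_std − C_b)/(C_e − C_std) = 10·(4.93 − 0.92) / (230 − 4.93) = 0.1782 m³/s.
= 15.39 ML/d.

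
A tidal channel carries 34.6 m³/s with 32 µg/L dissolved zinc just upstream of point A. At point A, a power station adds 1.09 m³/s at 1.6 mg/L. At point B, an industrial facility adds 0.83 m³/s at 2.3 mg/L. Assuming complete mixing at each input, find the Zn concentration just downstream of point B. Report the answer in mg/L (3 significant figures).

32 µg/L = 0.032 mg/L.
After input A: C = (34.6·0.032 + 1.09·1.6) / 35.69 = 0.07989 mg/L.
After input B: C = (35.69·0.07989 + 0.83·2.3) / 36.52 = 0.1303 mg/L.

0.130 mg/L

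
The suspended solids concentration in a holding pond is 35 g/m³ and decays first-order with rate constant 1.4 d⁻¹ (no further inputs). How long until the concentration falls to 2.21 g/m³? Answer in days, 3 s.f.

1.97 d

t = ln(C₀/C)/k = ln(35/2.21)/1.4 = 2.762/1.4 = 1.973 d.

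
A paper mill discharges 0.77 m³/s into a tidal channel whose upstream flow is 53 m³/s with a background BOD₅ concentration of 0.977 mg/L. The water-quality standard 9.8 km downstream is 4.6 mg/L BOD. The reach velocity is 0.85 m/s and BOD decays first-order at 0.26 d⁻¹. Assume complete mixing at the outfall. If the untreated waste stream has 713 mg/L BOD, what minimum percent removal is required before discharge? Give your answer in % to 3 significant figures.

62.8 %

Travel time to the compliance point: t = 9800/0.85 = 1.153e+04 s = 0.1334 d; decay factor exp(−0.26·0.1334) = 0.9659.
So the concentration just after mixing may be at most 4.6/0.9659 = 4.762 mg/L.
Mass balance: 4.762·53.77 = 0.77·Cₑ + 53·0.977.
Cₑ = (256.1 − 51.78) / 0.77 = 265.3 mg/L.
Required removal = 1 − 265.3/713 = 62.79 %.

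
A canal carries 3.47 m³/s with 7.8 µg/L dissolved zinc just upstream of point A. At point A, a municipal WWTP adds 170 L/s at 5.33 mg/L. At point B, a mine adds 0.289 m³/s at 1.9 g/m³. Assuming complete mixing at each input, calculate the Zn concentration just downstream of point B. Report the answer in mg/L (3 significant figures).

7.8 µg/L = 0.0078 mg/L.
170 L/s = 0.17 m³/s.
After input A: C = (3.47·0.0078 + 0.17·5.33) / 3.64 = 0.2564 mg/L.
After input B: C = (3.64·0.2564 + 0.289·1.9) / 3.929 = 0.3773 mg/L.

0.377 mg/L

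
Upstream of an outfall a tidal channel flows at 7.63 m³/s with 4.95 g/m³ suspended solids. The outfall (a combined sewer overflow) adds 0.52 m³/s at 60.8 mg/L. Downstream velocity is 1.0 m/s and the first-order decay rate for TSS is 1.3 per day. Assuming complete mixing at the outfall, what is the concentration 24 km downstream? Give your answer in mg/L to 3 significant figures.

After complete mixing, C₀ = (0.52·60.8 + 7.63·4.95) / 8.15 = 8.513 mg/L.
Travel time t = 2.4e+04 m / 1.0 m/s = 2.4e+04 s = 0.2778 d.
C = 8.513·exp(−1.3·0.2778) = 8.513·0.6969 = 5.933 mg/L.

5.93 mg/L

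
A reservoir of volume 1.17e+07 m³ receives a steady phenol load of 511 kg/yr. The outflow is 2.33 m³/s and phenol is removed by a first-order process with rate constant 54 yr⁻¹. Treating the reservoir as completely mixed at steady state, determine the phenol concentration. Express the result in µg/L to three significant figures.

0.724 µg/L

Outflow Q = 2.33 m³/s × 3.156e+07 s/yr = 7.353e+07 m³/yr.
Steady-state CSTR mass balance: W = Q·C + k·V·C, so C = W/(Q + kV).
Q + kV = 7.353e+07 + 54·1.17e+07 = 7.053e+08 m³/yr.
C = 511/7.053e+08 = 7.245e-07 kg/m³ = 0.0007245 mg/L = 0.7245 µg/L.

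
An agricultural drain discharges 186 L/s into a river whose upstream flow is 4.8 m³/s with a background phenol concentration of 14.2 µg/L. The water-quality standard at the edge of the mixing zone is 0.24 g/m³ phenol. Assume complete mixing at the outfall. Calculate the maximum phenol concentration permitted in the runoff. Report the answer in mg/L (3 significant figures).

6.07 mg/L

186 L/s = 0.186 m³/s.
14.2 µg/L = 0.0142 mg/L.
Mass balance: 0.24·4.986 = 0.186·Cₑ + 4.8·0.0142.
Cₑ = (1.197 − 0.06816) / 0.186 = 6.067 mg/L.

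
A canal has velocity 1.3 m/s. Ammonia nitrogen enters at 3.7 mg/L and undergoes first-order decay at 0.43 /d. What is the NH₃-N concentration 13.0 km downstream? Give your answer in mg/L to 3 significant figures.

3.52 mg/L

Travel time t = 13.0 km / 1.3 m/s = 1.3e+04/1.3 = 1e+04 s = 0.1157 d.
First-order decay: C = 3.7·exp(−0.43·0.1157) = 3.7·0.9514 = 3.52 mg/L.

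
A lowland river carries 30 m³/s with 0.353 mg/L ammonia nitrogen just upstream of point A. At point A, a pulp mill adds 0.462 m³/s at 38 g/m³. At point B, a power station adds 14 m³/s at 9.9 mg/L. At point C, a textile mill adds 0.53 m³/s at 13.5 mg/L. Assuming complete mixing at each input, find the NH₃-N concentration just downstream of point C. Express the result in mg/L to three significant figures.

After input A: C = (30·0.353 + 0.462·38) / 30.46 = 0.924 mg/L.
After input B: C = (30.46·0.924 + 14·9.9) / 44.46 = 3.75 mg/L.
After input C: C = (44.46·3.75 + 0.53·13.5) / 44.99 = 3.865 mg/L.

3.87 mg/L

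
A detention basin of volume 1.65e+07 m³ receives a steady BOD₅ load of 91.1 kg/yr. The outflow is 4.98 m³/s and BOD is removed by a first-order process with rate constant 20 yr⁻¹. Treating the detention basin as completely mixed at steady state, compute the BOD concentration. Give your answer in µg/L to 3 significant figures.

0.187 µg/L

Outflow Q = 4.98 m³/s × 3.156e+07 s/yr = 1.572e+08 m³/yr.
Steady-state CSTR mass balance: W = Q·C + k·V·C, so C = W/(Q + kV).
Q + kV = 1.572e+08 + 20·1.65e+07 = 4.872e+08 m³/yr.
C = 91.1/4.872e+08 = 1.87e-07 kg/m³ = 0.000187 mg/L = 0.187 µg/L.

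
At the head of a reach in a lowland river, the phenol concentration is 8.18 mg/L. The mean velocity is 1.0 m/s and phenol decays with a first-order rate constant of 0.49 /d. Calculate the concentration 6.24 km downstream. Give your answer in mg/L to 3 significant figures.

7.90 mg/L

Travel time t = 6.24 km / 1.0 m/s = 6240/1.0 = 6240 s = 0.07222 d.
First-order decay: C = 8.18·exp(−0.49·0.07222) = 8.18·0.9652 = 7.896 mg/L.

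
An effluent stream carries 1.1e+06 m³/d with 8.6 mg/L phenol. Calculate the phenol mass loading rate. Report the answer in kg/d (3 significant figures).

9460 kg/d

1.1e+06 m³/d = 12.73 m³/s.
Mass flux = Q·C = 12.73 m³/s × 8.6 g/m³ = 109.5 g/s.
= 109.5 g/s × 86.4 = 9460 kg/d.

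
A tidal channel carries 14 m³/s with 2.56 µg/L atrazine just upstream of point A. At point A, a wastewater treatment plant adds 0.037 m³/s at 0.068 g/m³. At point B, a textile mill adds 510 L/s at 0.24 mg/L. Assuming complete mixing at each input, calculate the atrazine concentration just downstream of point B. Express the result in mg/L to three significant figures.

2.56 µg/L = 0.00256 mg/L.
After input A: C = (14·0.00256 + 0.037·0.068) / 14.04 = 0.002732 mg/L.
510 L/s = 0.51 m³/s.
After input B: C = (14.04·0.002732 + 0.51·0.24) / 14.55 = 0.01105 mg/L.

0.0111 mg/L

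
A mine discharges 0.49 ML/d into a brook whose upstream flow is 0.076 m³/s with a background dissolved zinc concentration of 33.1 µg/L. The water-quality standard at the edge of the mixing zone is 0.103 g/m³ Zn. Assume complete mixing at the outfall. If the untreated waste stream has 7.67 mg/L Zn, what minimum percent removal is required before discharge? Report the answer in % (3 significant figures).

0.49 ML/d = 0.005671 m³/s.
33.1 µg/L = 0.0331 mg/L.
Mass balance: 0.103·0.08167 = 0.005671·Cₑ + 0.076·0.0331.
Cₑ = (0.008412 − 0.002516) / 0.005671 = 1.04 mg/L.
Required removal = 1 − 1.04/7.67 = 86.44 %.

86.4 %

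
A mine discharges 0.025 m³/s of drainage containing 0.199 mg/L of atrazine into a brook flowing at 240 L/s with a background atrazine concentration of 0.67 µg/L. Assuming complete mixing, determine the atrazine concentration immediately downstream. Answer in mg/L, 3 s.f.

0.0194 mg/L

240 L/s = 0.24 m³/s.
0.67 µg/L = 0.00067 mg/L.
Flow-weighted mixing gives C = (0.025·0.199 + 0.24·0.00067) / (0.025 + 0.24) = 0.005136/0.265 = 0.01938 mg/L.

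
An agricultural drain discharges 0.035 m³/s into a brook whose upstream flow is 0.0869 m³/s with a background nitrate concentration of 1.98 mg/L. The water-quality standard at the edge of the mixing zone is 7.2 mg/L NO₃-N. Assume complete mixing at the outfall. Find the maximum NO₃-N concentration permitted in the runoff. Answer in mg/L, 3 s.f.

20.2 mg/L

Mass balance: 7.2·0.1219 = 0.035·Cₑ + 0.0869·1.98.
Cₑ = (0.8777 − 0.1721) / 0.035 = 20.16 mg/L.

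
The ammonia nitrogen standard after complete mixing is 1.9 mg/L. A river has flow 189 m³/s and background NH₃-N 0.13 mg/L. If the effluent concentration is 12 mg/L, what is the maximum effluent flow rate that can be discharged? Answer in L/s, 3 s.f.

Mass balance at complete mixing: C_std·(Q_w + Q_r) = Q_w·C_e + Q_r·C_b.
Rearranging, Q_w = Q_r·(C_std − C_b)/(C_e − C_std) = 189·(1.9 − 0.13) / (12 − 1.9) = 33.12 m³/s.
= 3.312e+04 L/s.

33100 L/s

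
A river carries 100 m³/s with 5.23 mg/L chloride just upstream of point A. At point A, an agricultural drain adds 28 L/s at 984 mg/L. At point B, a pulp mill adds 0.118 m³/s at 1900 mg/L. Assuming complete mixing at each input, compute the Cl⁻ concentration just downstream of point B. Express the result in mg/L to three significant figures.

7.74 mg/L

28 L/s = 0.028 m³/s.
After input A: C = (100·5.23 + 0.028·984) / 100 = 5.504 mg/L.
After input B: C = (100·5.504 + 0.118·1900) / 100.1 = 7.736 mg/L.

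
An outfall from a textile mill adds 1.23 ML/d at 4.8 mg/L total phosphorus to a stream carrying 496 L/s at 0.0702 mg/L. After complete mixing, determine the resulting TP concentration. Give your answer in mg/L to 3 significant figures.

1.23 ML/d = 0.01424 m³/s.
496 L/s = 0.496 m³/s.
Conservation of mass across the mixing zone: C = (0.01424·4.8 + 0.496·0.0702) / (0.01424 + 0.496) = 0.1032/0.5102 = 0.2022 mg/L.

0.202 mg/L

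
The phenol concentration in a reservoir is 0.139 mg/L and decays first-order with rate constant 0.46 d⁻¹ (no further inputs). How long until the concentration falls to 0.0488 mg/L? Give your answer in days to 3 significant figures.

2.28 d

t = ln(C₀/C)/k = ln(0.139/0.0488)/0.46 = 1.047/0.46 = 2.276 d.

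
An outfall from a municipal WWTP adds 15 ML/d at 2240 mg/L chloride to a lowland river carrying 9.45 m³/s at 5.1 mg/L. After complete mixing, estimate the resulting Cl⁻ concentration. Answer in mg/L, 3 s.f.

45.4 mg/L

15 ML/d = 0.1736 m³/s.
Flow-weighted mixing gives C = (0.1736·2240 + 9.45·5.1) / (0.1736 + 9.45) = 437.1/9.624 = 45.42 mg/L.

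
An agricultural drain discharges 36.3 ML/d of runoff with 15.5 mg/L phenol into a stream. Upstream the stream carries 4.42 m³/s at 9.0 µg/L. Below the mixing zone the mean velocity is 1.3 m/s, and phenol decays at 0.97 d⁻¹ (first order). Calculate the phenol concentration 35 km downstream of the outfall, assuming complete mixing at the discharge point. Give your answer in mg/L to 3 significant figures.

1.00 mg/L

36.3 ML/d = 0.4201 m³/s.
9.0 µg/L = 0.009 mg/L.
After complete mixing, C₀ = (0.4201·15.5 + 4.42·0.009) / 4.84 = 1.354 mg/L.
Travel time t = 3.5e+04 m / 1.3 m/s = 2.692e+04 s = 0.3116 d.
C = 1.354·exp(−0.97·0.3116) = 1.354·0.7391 = 1.001 mg/L.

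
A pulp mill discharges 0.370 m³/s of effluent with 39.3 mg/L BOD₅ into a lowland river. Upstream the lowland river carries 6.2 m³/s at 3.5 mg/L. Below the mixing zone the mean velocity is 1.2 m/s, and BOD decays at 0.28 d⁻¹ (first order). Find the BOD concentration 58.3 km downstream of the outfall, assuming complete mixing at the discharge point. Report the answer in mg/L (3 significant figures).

4.71 mg/L

After complete mixing, C₀ = (0.37·39.3 + 6.2·3.5) / 6.57 = 5.516 mg/L.
Travel time t = 5.83e+04 m / 1.2 m/s = 4.858e+04 s = 0.5623 d.
C = 5.516·exp(−0.28·0.5623) = 5.516·0.8543 = 4.713 mg/L.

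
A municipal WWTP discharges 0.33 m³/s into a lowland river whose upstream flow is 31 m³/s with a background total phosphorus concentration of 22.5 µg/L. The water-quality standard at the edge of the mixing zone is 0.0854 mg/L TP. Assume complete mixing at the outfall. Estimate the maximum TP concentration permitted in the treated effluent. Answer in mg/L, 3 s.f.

5.99 mg/L

22.5 µg/L = 0.0225 mg/L.
Mass balance: 0.0854·31.33 = 0.33·Cₑ + 31·0.0225.
Cₑ = (2.676 − 0.6975) / 0.33 = 5.994 mg/L.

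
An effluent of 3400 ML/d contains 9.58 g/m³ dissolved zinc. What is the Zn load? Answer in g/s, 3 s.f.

3400 ML/d = 39.35 m³/s.
Mass flux = Q·C = 39.35 m³/s × 9.58 g/m³ = 377 g/s.

377 g/s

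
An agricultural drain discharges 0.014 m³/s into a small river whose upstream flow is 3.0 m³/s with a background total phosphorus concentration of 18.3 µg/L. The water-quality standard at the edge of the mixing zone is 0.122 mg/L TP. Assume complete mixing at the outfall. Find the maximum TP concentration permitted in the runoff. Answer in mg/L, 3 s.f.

18.3 µg/L = 0.0183 mg/L.
Mass balance: 0.122·3.014 = 0.014·Cₑ + 3·0.0183.
Cₑ = (0.3677 − 0.0549) / 0.014 = 22.34 mg/L.

22.3 mg/L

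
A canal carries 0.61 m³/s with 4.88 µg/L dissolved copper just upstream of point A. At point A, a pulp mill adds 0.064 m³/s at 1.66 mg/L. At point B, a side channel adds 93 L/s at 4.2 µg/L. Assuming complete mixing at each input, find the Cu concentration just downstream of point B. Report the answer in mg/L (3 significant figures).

4.88 µg/L = 0.00488 mg/L.
After input A: C = (0.61·0.00488 + 0.064·1.66) / 0.674 = 0.162 mg/L.
93 L/s = 0.093 m³/s.
4.2 µg/L = 0.0042 mg/L.
After input B: C = (0.674·0.162 + 0.093·0.0042) / 0.767 = 0.1429 mg/L.

0.143 mg/L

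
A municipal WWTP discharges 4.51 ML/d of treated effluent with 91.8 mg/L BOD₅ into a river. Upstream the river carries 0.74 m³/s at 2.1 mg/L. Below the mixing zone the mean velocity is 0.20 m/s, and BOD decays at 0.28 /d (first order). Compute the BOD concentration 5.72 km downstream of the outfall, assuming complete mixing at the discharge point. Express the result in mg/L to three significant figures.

4.51 ML/d = 0.0522 m³/s.
After complete mixing, C₀ = (0.0522·91.8 + 0.74·2.1) / 0.7922 = 8.01 mg/L.
Travel time t = 5720 m / 0.20 m/s = 2.86e+04 s = 0.331 d.
C = 8.01·exp(−0.28·0.331) = 8.01·0.9115 = 7.301 mg/L.

7.30 mg/L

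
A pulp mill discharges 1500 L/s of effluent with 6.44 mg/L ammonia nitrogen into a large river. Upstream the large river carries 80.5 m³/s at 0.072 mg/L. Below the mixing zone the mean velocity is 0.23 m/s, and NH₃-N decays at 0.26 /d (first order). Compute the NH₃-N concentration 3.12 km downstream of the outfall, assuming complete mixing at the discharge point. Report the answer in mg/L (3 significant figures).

0.181 mg/L

1500 L/s = 1.5 m³/s.
After complete mixing, C₀ = (1.5·6.44 + 80.5·0.072) / 82 = 0.1885 mg/L.
Travel time t = 3120 m / 0.23 m/s = 1.357e+04 s = 0.157 d.
C = 0.1885·exp(−0.26·0.157) = 0.1885·0.96 = 0.1809 mg/L.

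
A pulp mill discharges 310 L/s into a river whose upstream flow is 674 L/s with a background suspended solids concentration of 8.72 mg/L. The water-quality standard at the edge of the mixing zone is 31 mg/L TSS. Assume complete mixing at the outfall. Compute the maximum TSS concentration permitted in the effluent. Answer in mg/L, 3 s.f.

79.4 mg/L

310 L/s = 0.31 m³/s.
674 L/s = 0.674 m³/s.
Mass balance: 31·0.984 = 0.31·Cₑ + 0.674·8.72.
Cₑ = (30.5 − 5.877) / 0.31 = 79.44 mg/L.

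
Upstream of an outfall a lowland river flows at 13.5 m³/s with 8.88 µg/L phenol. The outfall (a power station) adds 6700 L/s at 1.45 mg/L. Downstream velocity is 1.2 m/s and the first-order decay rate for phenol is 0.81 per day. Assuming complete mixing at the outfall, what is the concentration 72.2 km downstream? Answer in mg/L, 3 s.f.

0.277 mg/L

6700 L/s = 6.7 m³/s.
8.88 µg/L = 0.00888 mg/L.
After complete mixing, C₀ = (6.7·1.45 + 13.5·0.00888) / 20.2 = 0.4869 mg/L.
Travel time t = 7.22e+04 m / 1.2 m/s = 6.017e+04 s = 0.6964 d.
C = 0.4869·exp(−0.81·0.6964) = 0.4869·0.5689 = 0.277 mg/L.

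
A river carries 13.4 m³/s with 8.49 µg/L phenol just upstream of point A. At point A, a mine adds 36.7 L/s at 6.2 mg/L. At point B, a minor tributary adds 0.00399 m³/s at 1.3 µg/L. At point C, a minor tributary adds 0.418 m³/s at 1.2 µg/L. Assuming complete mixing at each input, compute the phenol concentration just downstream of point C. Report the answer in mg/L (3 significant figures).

8.49 µg/L = 0.00849 mg/L.
36.7 L/s = 0.0367 m³/s.
After input A: C = (13.4·0.00849 + 0.0367·6.2) / 13.44 = 0.0254 mg/L.
1.3 µg/L = 0.0013 mg/L.
After input B: C = (13.44·0.0254 + 0.00399·0.0013) / 13.44 = 0.02539 mg/L.
1.2 µg/L = 0.0012 mg/L.
After input C: C = (13.44·0.02539 + 0.418·0.0012) / 13.86 = 0.02466 mg/L.

0.0247 mg/L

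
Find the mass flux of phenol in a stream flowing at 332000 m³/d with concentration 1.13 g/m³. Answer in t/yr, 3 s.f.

332000 m³/d = 3.843 m³/s.
Mass flux = Q·C = 3.843 m³/s × 1.13 g/m³ = 4.342 g/s.
= 4.342 g/s × 31.56 = 137 t/yr.

137 t/yr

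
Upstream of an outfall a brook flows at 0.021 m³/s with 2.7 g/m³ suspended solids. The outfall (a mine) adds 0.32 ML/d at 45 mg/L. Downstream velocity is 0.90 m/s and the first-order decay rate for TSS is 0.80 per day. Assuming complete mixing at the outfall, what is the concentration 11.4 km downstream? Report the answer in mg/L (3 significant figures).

8.04 mg/L

0.32 ML/d = 0.003704 m³/s.
After complete mixing, C₀ = (0.003704·45 + 0.021·2.7) / 0.0247 = 9.042 mg/L.
Travel time t = 1.14e+04 m / 0.90 m/s = 1.267e+04 s = 0.1466 d.
C = 9.042·exp(−0.80·0.1466) = 9.042·0.8893 = 8.041 mg/L.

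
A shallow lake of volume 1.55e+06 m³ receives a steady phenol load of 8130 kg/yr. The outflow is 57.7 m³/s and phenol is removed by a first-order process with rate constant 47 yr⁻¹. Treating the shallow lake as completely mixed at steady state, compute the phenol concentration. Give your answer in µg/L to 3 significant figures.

4.29 µg/L

Outflow Q = 57.7 m³/s × 3.156e+07 s/yr = 1.821e+09 m³/yr.
Steady-state CSTR mass balance: W = Q·C + k·V·C, so C = W/(Q + kV).
Q + kV = 1.821e+09 + 47·1.55e+06 = 1.894e+09 m³/yr.
C = 8130/1.894e+09 = 4.293e-06 kg/m³ = 0.004293 mg/L = 4.293 µg/L.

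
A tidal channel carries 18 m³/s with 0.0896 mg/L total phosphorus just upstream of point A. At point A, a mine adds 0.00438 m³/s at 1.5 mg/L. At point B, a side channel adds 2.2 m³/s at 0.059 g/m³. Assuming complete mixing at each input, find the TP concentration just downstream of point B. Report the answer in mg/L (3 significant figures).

0.0866 mg/L

After input A: C = (18·0.0896 + 0.00438·1.5) / 18 = 0.08994 mg/L.
After input B: C = (18·0.08994 + 2.2·0.059) / 20.2 = 0.08657 mg/L.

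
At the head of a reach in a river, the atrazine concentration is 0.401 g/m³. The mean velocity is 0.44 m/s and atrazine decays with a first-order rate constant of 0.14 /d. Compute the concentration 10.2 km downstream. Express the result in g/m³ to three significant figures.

0.386 g/m³

Travel time t = 10.2 km / 0.44 m/s = 1.02e+04/0.44 = 2.318e+04 s = 0.2683 d.
First-order decay: C = 0.401·exp(−0.14·0.2683) = 0.401·0.9631 = 0.3862 g/m³.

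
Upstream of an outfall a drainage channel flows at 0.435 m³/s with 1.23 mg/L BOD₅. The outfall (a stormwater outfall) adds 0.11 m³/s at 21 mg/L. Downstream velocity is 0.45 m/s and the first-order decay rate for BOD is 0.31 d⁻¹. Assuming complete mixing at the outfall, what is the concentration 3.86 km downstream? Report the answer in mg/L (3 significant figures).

After complete mixing, C₀ = (0.11·21 + 0.435·1.23) / 0.545 = 5.22 mg/L.
Travel time t = 3860 m / 0.45 m/s = 8578 s = 0.09928 d.
C = 5.22·exp(−0.31·0.09928) = 5.22·0.9697 = 5.062 mg/L.

5.06 mg/L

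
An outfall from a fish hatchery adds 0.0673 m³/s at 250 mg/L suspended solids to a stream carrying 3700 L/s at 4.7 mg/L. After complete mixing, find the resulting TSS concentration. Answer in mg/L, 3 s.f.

3700 L/s = 3.7 m³/s.
By mass balance at complete mixing, C = (0.0673·250 + 3.7·4.7) / (0.0673 + 3.7) = 34.22/3.767 = 9.082 mg/L.

9.08 mg/L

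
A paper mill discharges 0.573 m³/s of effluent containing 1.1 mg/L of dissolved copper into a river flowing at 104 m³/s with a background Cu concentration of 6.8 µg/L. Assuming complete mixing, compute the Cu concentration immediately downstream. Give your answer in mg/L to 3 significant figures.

0.0128 mg/L

6.8 µg/L = 0.0068 mg/L.
By mass balance at complete mixing, C = (0.573·1.1 + 104·0.0068) / (0.573 + 104) = 1.337/104.6 = 0.01279 mg/L.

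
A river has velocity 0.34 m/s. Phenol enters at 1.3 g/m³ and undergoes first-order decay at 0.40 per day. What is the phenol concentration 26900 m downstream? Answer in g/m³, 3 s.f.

Travel time t = 26900 m / 0.34 m/s = 2.69e+04/0.34 = 7.912e+04 s = 0.9157 d.
First-order decay: C = 1.3·exp(−0.40·0.9157) = 1.3·0.6933 = 0.9013 g/m³.

0.901 g/m³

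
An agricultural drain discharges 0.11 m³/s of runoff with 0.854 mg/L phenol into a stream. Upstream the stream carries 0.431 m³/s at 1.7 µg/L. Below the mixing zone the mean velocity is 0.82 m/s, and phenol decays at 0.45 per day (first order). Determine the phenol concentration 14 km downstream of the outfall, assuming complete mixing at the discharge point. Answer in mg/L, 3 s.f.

0.160 mg/L

1.7 µg/L = 0.0017 mg/L.
After complete mixing, C₀ = (0.11·0.854 + 0.431·0.0017) / 0.541 = 0.175 mg/L.
Travel time t = 1.4e+04 m / 0.82 m/s = 1.707e+04 s = 0.1976 d.
C = 0.175·exp(−0.45·0.1976) = 0.175·0.9149 = 0.1601 mg/L.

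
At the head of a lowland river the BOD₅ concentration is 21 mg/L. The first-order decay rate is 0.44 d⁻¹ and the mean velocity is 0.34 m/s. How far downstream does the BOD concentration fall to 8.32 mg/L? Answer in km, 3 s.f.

From C = C₀·e^(−kt), t = ln(C₀/C)/k = ln(21/8.32)/0.44 = 0.9259/0.44 = 2.104 d.
Distance = v·t = 0.34 m/s × 1.818e+05 s = 6.181e+04 m = 61.81 km.

61.8 km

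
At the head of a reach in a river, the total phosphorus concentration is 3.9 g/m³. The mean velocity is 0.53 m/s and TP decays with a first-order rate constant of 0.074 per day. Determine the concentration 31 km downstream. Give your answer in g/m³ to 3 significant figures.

3.71 g/m³

Travel time t = 31 km / 0.53 m/s = 3.1e+04/0.53 = 5.849e+04 s = 0.677 d.
First-order decay: C = 3.9·exp(−0.074·0.677) = 3.9·0.9511 = 3.709 g/m³.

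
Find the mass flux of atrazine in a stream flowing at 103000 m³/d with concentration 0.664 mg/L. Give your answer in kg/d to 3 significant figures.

68.4 kg/d

103000 m³/d = 1.192 m³/s.
Mass flux = Q·C = 1.192 m³/s × 0.664 g/m³ = 0.7916 g/s.
= 0.7916 g/s × 86.4 = 68.39 kg/d.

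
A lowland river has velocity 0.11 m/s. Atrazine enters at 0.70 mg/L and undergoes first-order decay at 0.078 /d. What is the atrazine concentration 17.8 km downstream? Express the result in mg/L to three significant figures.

0.605 mg/L

Travel time t = 17.8 km / 0.11 m/s = 1.78e+04/0.11 = 1.618e+05 s = 1.873 d.
First-order decay: C = 0.70·exp(−0.078·1.873) = 0.70·0.8641 = 0.6049 mg/L.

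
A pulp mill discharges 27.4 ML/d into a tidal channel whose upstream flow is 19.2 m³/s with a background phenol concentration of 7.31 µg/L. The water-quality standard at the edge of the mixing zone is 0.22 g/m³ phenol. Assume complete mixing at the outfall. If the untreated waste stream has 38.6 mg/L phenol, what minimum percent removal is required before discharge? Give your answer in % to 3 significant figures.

66.1 %

27.4 ML/d = 0.3171 m³/s.
7.31 µg/L = 0.00731 mg/L.
Mass balance: 0.22·19.52 = 0.3171·Cₑ + 19.2·0.00731.
Cₑ = (4.294 − 0.1404) / 0.3171 = 13.1 mg/L.
Required removal = 1 − 13.1/38.6 = 66.07 %.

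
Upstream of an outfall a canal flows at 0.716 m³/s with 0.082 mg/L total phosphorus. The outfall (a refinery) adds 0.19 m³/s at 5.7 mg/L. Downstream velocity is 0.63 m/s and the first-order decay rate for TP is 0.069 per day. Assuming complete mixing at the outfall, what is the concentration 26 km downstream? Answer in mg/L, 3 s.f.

After complete mixing, C₀ = (0.19·5.7 + 0.716·0.082) / 0.906 = 1.26 mg/L.
Travel time t = 2.6e+04 m / 0.63 m/s = 4.127e+04 s = 0.4777 d.
C = 1.26·exp(−0.069·0.4777) = 1.26·0.9676 = 1.219 mg/L.

1.22 mg/L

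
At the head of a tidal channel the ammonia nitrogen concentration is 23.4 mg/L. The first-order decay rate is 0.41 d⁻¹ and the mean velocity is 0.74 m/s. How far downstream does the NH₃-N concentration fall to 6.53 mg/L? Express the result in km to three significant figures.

199 km

From C = C₀·e^(−kt), t = ln(C₀/C)/k = ln(23.4/6.53)/0.41 = 1.276/0.41 = 3.113 d.
Distance = v·t = 0.74 m/s × 2.69e+05 s = 1.99e+05 m = 199 km.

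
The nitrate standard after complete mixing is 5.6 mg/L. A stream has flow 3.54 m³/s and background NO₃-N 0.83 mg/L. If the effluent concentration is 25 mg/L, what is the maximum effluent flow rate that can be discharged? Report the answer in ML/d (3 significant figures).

75.2 ML/d

Mass balance at complete mixing: C_std·(Q_w + Q_r) = Q_w·C_e + Q_r·C_b.
Rearranging, Q_w = Q_r·(C_std − C_b)/(C_e − C_std) = 3.54·(5.6 − 0.83) / (25 − 5.6) = 0.8704 m³/s.
= 75.2 ML/d.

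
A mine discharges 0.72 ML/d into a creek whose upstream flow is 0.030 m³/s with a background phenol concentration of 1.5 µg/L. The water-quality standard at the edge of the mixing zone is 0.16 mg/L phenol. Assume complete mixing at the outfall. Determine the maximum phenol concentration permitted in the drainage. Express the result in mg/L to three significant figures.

0.731 mg/L

0.72 ML/d = 0.008333 m³/s.
1.5 µg/L = 0.0015 mg/L.
Mass balance: 0.16·0.03833 = 0.008333·Cₑ + 0.03·0.0015.
Cₑ = (0.006133 − 4.5e-05) / 0.008333 = 0.7306 mg/L.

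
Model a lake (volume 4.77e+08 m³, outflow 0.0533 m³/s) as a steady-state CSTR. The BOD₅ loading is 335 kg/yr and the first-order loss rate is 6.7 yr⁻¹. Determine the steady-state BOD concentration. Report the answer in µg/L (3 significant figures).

Outflow Q = 0.0533 m³/s × 3.156e+07 s/yr = 1.682e+06 m³/yr.
Steady-state CSTR mass balance: W = Q·C + k·V·C, so C = W/(Q + kV).
Q + kV = 1.682e+06 + 6.7·4.77e+08 = 3.198e+09 m³/yr.
C = 335/3.198e+09 = 1.048e-07 kg/m³ = 0.0001048 mg/L = 0.1048 µg/L.

0.105 µg/L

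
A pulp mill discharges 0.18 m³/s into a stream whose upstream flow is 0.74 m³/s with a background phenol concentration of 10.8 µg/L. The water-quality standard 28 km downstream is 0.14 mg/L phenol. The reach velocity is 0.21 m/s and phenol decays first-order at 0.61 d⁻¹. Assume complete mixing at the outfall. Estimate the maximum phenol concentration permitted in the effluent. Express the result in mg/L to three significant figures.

10.8 µg/L = 0.0108 mg/L.
Travel time to the compliance point: t = 2.8e+04/0.21 = 1.333e+05 s = 1.543 d; decay factor exp(−0.61·1.543) = 0.3901.
So the concentration just after mixing may be at most 0.14/0.3901 = 0.3589 mg/L.
Mass balance: 0.3589·0.92 = 0.18·Cₑ + 0.74·0.0108.
Cₑ = (0.3302 − 0.007992) / 0.18 = 1.79 mg/L.

1.79 mg/L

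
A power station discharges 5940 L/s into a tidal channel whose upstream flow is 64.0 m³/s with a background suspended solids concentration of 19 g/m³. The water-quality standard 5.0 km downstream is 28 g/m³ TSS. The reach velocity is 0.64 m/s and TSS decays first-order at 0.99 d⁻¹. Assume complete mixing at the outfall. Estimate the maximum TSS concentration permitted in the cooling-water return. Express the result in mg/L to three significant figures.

156 mg/L

5940 L/s = 5.94 m³/s.
Travel time to the compliance point: t = 5000/0.64 = 7812 s = 0.09042 d; decay factor exp(−0.99·0.09042) = 0.9144.
So the concentration just after mixing may be at most 28/0.9144 = 30.62 mg/L.
Mass balance: 30.62·69.94 = 5.94·Cₑ + 64·19.
Cₑ = (2142 − 1216) / 5.94 = 155.8 mg/L.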